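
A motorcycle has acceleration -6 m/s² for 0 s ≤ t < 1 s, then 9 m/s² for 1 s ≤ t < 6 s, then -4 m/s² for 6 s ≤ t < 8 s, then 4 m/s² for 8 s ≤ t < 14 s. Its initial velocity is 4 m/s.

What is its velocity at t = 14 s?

Δv equals the area under the a-t graph; then v = v₀ + Δv.
0–1 s: -6 × 1 = -6 m/s
1–6 s: 9 × 5 = 45 m/s
6–8 s: -4 × 2 = -8 m/s
8–14 s: 4 × 6 = 24 m/s
Δv = 55 m/s, so v(14) = 4 + (55) = 59 m/s.

59 m/s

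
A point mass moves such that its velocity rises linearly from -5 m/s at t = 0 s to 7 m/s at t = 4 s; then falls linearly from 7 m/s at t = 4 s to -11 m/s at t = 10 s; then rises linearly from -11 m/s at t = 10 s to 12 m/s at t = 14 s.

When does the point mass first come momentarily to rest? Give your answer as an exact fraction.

v changes sign on 0–4 s (from -5 to 7); the graph is linear there, so v = 0 at t = 0 + (5)·(4 − 0)/(7 − -5) = 5/3 s.

t = 5/3 s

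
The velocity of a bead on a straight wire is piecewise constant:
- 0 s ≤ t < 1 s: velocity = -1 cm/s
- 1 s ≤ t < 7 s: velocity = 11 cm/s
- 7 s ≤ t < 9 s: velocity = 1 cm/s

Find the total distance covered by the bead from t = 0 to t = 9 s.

69 cm

Total distance travelled is ∫|v| dt — sum the magnitudes of each area piece.
0–1 s: |-1| × 1 = 1 cm
1–7 s: |11| × 6 = 66 cm
7–9 s: |1| × 2 = 2 cm
Total distance = 69 cm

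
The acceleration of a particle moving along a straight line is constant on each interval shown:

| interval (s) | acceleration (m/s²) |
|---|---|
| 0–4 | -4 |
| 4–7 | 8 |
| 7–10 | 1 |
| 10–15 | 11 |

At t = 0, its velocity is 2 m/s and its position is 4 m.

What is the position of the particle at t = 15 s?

On each constant-a segment, Δv = aΔt and Δx = v₀Δt + ½aΔt²; chain segment to segment.
0–4 s: v starts 2 m/s; Δx = 2·4 + ½·-4·4² = -24 m; v ends -14 m/s.
4–7 s: v starts -14 m/s; Δx = -14·3 + ½·8·3² = -6 m; v ends 10 m/s.
7–10 s: v starts 10 m/s; Δx = 10·3 + ½·1·3² = 34.5 m; v ends 13 m/s.
10–15 s: v starts 13 m/s; Δx = 13·5 + ½·11·5² = 202.5 m; v ends 68 m/s.
x(15) = 4 + Σ Δx = 211 m.

211 m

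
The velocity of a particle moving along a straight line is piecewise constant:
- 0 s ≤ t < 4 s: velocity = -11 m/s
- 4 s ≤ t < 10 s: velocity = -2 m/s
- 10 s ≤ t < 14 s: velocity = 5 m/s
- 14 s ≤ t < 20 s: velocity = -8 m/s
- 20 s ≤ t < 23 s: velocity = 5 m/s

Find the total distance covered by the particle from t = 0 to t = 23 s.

139 m

Total distance travelled is ∫|v| dt — sum the magnitudes of each area piece.
0–4 s: |-11| × 4 = 44 m
4–10 s: |-2| × 6 = 12 m
10–14 s: |5| × 4 = 20 m
14–20 s: |-8| × 6 = 48 m
20–23 s: |5| × 3 = 15 m
Total distance = 139 m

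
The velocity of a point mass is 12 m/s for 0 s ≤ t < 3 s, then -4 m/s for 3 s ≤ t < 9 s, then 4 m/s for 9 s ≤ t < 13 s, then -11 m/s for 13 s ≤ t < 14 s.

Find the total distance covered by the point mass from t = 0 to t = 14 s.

87 m

Distance (not displacement) is the total path length: add the absolute areas under v-t.
0–3 s: |12| × 3 = 36 m
3–9 s: |-4| × 6 = 24 m
9–13 s: |4| × 4 = 16 m
13–14 s: |-11| × 1 = 11 m
Total distance = 87 m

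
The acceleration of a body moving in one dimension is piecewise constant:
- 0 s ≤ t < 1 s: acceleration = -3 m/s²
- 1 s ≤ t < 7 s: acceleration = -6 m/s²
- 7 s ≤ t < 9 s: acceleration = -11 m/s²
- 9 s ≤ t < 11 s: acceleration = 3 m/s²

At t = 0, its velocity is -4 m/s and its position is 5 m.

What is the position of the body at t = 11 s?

On each constant-a segment, Δv = aΔt and Δx = v₀Δt + ½aΔt²; chain segment to segment.
0–1 s: v starts -4 m/s; Δx = -4·1 + ½·-3·1² = -5.5 m; v ends -7 m/s.
1–7 s: v starts -7 m/s; Δx = -7·6 + ½·-6·6² = -150 m; v ends -43 m/s.
7–9 s: v starts -43 m/s; Δx = -43·2 + ½·-11·2² = -108 m; v ends -65 m/s.
9–11 s: v starts -65 m/s; Δx = -65·2 + ½·3·2² = -124 m; v ends -59 m/s.
x(11) = 5 + Σ Δx = -382.5 m.

-382.5 m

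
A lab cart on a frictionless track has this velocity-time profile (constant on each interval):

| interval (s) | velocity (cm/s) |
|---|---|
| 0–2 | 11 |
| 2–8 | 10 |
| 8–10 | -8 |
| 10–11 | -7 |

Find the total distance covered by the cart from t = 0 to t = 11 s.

Total distance travelled is ∫|v| dt — sum the magnitudes of each area piece.
0–2 s: |11| × 2 = 22 cm
2–8 s: |10| × 6 = 60 cm
8–10 s: |-8| × 2 = 16 cm
10–11 s: |-7| × 1 = 7 cm
Total distance = 105 cm

105 cm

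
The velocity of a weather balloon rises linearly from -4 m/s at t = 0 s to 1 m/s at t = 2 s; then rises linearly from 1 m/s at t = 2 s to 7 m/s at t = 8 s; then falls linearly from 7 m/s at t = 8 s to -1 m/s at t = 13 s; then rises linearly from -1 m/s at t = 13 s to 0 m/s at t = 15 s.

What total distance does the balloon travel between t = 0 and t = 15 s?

Distance (not displacement) is the total path length: add the absolute areas under v-t.
0–2 s: v = 0 at t = 1.6 s; triangle areas 3.2 + 0.2 = 3.4 m
2–8 s: |½(1 + 7)(6)| = 24 m
8–13 s: v = 0 at t = 12.375 s; triangle areas 15.3125 + 0.3125 = 15.625 m
13–15 s: |½(-1 + 0)(2)| = 1 m
Total distance = 44.025 m

44.025 m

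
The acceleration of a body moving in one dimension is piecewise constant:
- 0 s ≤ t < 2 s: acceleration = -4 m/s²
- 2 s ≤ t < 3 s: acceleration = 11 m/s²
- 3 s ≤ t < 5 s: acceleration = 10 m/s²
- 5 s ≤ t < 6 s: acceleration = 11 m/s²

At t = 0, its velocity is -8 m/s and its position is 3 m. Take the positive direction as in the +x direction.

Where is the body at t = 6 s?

-1 m

On each constant-a segment, Δv = aΔt and Δx = v₀Δt + ½aΔt²; chain segment to segment.
0–2 s: v starts -8 m/s; Δx = -8·2 + ½·-4·2² = -24 m; v ends -16 m/s.
2–3 s: v starts -16 m/s; Δx = -16·1 + ½·11·1² = -10.5 m; v ends -5 m/s.
3–5 s: v starts -5 m/s; Δx = -5·2 + ½·10·2² = 10 m; v ends 15 m/s.
5–6 s: v starts 15 m/s; Δx = 15·1 + ½·11·1² = 20.5 m; v ends 26 m/s.
x(6) = 3 + Σ Δx = -1 m.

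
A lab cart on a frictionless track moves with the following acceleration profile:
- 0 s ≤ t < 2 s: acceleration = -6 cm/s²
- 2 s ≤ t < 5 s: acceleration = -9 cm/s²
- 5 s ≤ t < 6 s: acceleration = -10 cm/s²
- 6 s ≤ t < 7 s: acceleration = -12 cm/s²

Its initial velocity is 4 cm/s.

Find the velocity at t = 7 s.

-57 cm/s

Δv equals the area under the a-t graph; then v = v₀ + Δv.
0–2 s: -6 × 2 = -12 cm/s
2–5 s: -9 × 3 = -27 cm/s
5–6 s: -10 × 1 = -10 cm/s
6–7 s: -12 × 1 = -12 cm/s
Δv = -61 cm/s, so v(7) = 4 + (-61) = -57 cm/s.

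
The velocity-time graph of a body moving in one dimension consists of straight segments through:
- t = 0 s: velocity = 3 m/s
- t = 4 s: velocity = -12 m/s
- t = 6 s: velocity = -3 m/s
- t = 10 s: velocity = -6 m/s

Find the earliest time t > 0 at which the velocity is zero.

t = 0.8 s

v changes sign on 0–4 s (from 3 to -12); the graph is linear there, so v = 0 at t = 0 + (-3)·(4 − 0)/(-12 − 3) = 0.8 s.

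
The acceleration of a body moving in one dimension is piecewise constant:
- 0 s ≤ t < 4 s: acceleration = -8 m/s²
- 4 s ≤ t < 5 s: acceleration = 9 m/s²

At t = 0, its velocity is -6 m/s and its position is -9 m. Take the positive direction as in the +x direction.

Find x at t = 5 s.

On each constant-a segment, Δv = aΔt and Δx = v₀Δt + ½aΔt²; chain segment to segment.
0–4 s: v starts -6 m/s; Δx = -6·4 + ½·-8·4² = -88 m; v ends -38 m/s.
4–5 s: v starts -38 m/s; Δx = -38·1 + ½·9·1² = -33.5 m; v ends -29 m/s.
x(5) = -9 + Σ Δx = -130.5 m.

-130.5 m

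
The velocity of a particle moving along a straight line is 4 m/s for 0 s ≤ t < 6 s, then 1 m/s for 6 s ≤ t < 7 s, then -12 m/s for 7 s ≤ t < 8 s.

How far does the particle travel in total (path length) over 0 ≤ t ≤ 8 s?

37 m

Total distance travelled is ∫|v| dt — sum the magnitudes of each area piece.
0–6 s: |4| × 6 = 24 m
6–7 s: |1| × 1 = 1 m
7–8 s: |-12| × 1 = 12 m
Total distance = 37 m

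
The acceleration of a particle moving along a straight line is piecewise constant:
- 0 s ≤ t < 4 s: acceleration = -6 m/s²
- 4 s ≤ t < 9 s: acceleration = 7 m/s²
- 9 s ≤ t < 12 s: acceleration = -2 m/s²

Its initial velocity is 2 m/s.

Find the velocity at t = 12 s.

Δv equals the area under the a-t graph; then v = v₀ + Δv.
0–4 s: -6 × 4 = -24 m/s
4–9 s: 7 × 5 = 35 m/s
9–12 s: -2 × 3 = -6 m/s
Δv = 5 m/s, so v(12) = 2 + (5) = 7 m/s.

7 m/s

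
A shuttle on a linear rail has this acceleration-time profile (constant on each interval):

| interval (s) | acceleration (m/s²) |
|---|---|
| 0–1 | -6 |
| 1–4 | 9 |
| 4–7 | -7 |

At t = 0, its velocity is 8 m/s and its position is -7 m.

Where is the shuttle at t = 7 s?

100 m

On each constant-a segment, Δv = aΔt and Δx = v₀Δt + ½aΔt²; chain segment to segment.
0–1 s: v starts 8 m/s; Δx = 8·1 + ½·-6·1² = 5 m; v ends 2 m/s.
1–4 s: v starts 2 m/s; Δx = 2·3 + ½·9·3² = 46.5 m; v ends 29 m/s.
4–7 s: v starts 29 m/s; Δx = 29·3 + ½·-7·3² = 55.5 m; v ends 8 m/s.
x(7) = -7 + Σ Δx = 100 m.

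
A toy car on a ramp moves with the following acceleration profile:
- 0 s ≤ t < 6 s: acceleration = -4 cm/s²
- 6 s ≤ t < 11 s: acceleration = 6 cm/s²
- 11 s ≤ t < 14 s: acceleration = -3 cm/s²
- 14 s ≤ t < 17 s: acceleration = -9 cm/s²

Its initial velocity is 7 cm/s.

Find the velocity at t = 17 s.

Δv equals the area under the a-t graph; then v = v₀ + Δv.
0–6 s: -4 × 6 = -24 cm/s
6–11 s: 6 × 5 = 30 cm/s
11–14 s: -3 × 3 = -9 cm/s
14–17 s: -9 × 3 = -27 cm/s
Δv = -30 cm/s, so v(17) = 7 + (-30) = -23 cm/s.

-23 cm/s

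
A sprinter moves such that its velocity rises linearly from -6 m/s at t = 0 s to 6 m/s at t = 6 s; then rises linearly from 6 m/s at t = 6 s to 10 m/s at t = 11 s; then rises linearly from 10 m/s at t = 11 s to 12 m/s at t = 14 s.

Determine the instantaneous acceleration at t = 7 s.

Acceleration is the slope of the v-t graph on 6–11 s: (10 − 6)/(11 − 6) = 0.8 m/s².

0.8 m/s²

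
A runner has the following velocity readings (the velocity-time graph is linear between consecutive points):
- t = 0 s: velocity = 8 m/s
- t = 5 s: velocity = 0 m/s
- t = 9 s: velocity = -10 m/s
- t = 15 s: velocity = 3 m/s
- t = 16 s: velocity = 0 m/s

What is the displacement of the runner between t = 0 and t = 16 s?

Displacement is the signed area under the v-t curve.
0–5 s: ½(8 + 0)(5) = 20 m
5–9 s: ½(0 + -10)(4) = -20 m
9–15 s: ½(-10 + 3)(6) = -21 m
15–16 s: ½(3 + 0)(1) = 1.5 m
Net displacement = -19.5 m

-19.5 m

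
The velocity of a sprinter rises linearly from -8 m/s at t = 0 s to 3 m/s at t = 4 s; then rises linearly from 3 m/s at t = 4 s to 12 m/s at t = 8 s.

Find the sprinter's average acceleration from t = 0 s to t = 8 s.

Average acceleration = Δv/Δt = (12 − -8)/(8 − 0) = 2.5 m/s².

2.5 m/s²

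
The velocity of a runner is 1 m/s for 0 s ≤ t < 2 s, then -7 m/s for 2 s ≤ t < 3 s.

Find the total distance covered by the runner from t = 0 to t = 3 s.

9 m

Distance (not displacement) is the total path length: add the absolute areas under v-t.
0–2 s: |1| × 2 = 2 m
2–3 s: |-7| × 1 = 7 m
Total distance = 9 m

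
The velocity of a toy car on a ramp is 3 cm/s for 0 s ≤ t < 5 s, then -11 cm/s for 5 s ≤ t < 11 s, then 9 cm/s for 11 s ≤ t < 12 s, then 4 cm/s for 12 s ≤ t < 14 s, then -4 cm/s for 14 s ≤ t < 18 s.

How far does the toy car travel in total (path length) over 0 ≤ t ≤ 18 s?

Total distance travelled is ∫|v| dt — sum the magnitudes of each area piece.
0–5 s: |3| × 5 = 15 cm
5–11 s: |-11| × 6 = 66 cm
11–12 s: |9| × 1 = 9 cm
12–14 s: |4| × 2 = 8 cm
14–18 s: |-4| × 4 = 16 cm
Total distance = 114 cm

114 cm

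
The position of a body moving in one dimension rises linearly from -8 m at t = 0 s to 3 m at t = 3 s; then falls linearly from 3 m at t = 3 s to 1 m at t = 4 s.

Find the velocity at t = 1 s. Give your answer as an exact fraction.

11/3 m/s

Velocity is the slope of the x-t graph on 0–3 s: (3 − -8)/(3 − 0) = 11/3 m/s.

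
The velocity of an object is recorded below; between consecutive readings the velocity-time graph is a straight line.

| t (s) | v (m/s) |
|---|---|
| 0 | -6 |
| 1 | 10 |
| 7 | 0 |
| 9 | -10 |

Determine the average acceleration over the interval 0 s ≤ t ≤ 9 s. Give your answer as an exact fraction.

Average acceleration = Δv/Δt = (-10 − -6)/(9 − 0) = -4/9 m/s².

-4/9 m/s²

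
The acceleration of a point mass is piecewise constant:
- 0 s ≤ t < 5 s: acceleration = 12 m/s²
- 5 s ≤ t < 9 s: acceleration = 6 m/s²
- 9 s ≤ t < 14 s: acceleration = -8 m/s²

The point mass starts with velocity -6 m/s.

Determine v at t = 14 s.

38 m/s

Δv equals the area under the a-t graph; then v = v₀ + Δv.
0–5 s: 12 × 5 = 60 m/s
5–9 s: 6 × 4 = 24 m/s
9–14 s: -8 × 5 = -40 m/s
Δv = 44 m/s, so v(14) = -6 + (44) = 38 m/s.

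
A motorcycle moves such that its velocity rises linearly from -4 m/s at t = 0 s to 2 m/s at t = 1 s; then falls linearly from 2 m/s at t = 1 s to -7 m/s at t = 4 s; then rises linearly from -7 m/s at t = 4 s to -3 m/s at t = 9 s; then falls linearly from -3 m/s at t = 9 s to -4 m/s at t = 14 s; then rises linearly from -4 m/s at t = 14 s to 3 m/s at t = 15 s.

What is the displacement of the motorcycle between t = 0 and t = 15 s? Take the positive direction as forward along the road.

-51.5 m

Net displacement equals the area under the velocity-time graph (areas below the axis count negative).
0–1 s: ½(-4 + 2)(1) = -1 m
1–4 s: ½(2 + -7)(3) = -7.5 m
4–9 s: ½(-7 + -3)(5) = -25 m
9–14 s: ½(-3 + -4)(5) = -17.5 m
14–15 s: ½(-4 + 3)(1) = -0.5 m
Net displacement = -51.5 m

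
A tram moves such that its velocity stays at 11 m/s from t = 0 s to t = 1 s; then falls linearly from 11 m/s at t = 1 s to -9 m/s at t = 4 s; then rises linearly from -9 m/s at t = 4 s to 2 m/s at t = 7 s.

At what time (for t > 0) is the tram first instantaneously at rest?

t = 2.65 s

v changes sign on 1–4 s (from 11 to -9); the graph is linear there, so v = 0 at t = 1 + (-11)·(4 − 1)/(-9 − 11) = 2.65 s.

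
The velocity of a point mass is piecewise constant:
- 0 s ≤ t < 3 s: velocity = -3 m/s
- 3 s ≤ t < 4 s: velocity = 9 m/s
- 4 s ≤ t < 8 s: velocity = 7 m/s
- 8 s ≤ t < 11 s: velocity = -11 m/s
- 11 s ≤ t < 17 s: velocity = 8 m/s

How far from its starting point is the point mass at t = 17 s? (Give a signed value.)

43 m

Net displacement equals the area under the velocity-time graph (areas below the axis count negative).
0–3 s: -3 × 3 = -9 m
3–4 s: 9 × 1 = 9 m
4–8 s: 7 × 4 = 28 m
8–11 s: -11 × 3 = -33 m
11–17 s: 8 × 6 = 48 m
Net displacement = 43 m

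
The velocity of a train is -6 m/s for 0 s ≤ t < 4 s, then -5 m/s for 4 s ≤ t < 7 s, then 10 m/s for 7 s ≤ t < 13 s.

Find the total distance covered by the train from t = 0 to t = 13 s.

Distance (not displacement) is the total path length: add the absolute areas under v-t.
0–4 s: |-6| × 4 = 24 m
4–7 s: |-5| × 3 = 15 m
7–13 s: |10| × 6 = 60 m
Total distance = 99 m

99 m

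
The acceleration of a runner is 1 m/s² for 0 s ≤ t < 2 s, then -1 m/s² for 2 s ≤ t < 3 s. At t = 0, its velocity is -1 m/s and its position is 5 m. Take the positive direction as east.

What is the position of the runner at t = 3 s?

5.5 m

On each constant-a segment, Δv = aΔt and Δx = v₀Δt + ½aΔt²; chain segment to segment.
0–2 s: v starts -1 m/s; Δx = -1·2 + ½·1·2² = 0 m; v ends 1 m/s.
2–3 s: v starts 1 m/s; Δx = 1·1 + ½·-1·1² = 0.5 m; v ends 0 m/s.
x(3) = 5 + Σ Δx = 5.5 m.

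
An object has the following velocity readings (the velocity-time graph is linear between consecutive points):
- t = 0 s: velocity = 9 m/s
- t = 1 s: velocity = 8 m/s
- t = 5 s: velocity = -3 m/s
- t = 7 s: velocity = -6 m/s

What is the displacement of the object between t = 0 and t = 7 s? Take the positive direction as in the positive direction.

Net displacement equals the area under the velocity-time graph (areas below the axis count negative).
0–1 s: ½(9 + 8)(1) = 8.5 m
1–5 s: ½(8 + -3)(4) = 10 m
5–7 s: ½(-3 + -6)(2) = -9 m
Net displacement = 9.5 m

9.5 m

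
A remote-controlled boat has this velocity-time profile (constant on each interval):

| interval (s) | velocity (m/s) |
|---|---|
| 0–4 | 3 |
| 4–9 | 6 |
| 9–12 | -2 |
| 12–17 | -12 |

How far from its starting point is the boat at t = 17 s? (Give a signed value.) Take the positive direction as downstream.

Net displacement equals the area under the velocity-time graph (areas below the axis count negative).
0–4 s: 3 × 4 = 12 m
4–9 s: 6 × 5 = 30 m
9–12 s: -2 × 3 = -6 m
12–17 s: -12 × 5 = -60 m
Net displacement = -24 m

-24 m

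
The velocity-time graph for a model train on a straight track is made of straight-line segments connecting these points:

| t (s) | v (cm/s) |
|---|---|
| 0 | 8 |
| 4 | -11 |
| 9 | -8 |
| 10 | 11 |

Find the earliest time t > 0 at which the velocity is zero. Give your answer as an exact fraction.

t = 32/19 s

v changes sign on 0–4 s (from 8 to -11); the graph is linear there, so v = 0 at t = 0 + (-8)·(4 − 0)/(-11 − 8) = 32/19 s.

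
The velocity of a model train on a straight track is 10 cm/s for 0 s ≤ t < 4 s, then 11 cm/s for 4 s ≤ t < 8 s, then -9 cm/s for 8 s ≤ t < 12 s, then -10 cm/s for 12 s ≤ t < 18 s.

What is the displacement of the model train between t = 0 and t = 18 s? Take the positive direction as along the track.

Net displacement equals the area under the velocity-time graph (areas below the axis count negative).
0–4 s: 10 × 4 = 40 cm
4–8 s: 11 × 4 = 44 cm
8–12 s: -9 × 4 = -36 cm
12–18 s: -10 × 6 = -60 cm
Net displacement = -12 cm

-12 cm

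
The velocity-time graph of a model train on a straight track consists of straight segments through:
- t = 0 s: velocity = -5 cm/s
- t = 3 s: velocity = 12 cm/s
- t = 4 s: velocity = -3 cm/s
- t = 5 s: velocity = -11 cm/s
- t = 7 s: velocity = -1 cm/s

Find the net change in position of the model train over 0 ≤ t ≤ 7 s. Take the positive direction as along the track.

-4 cm

Net displacement equals the area under the velocity-time graph (areas below the axis count negative).
0–3 s: ½(-5 + 12)(3) = 10.5 cm
3–4 s: ½(12 + -3)(1) = 4.5 cm
4–5 s: ½(-3 + -11)(1) = -7 cm
5–7 s: ½(-11 + -1)(2) = -12 cm
Net displacement = -4 cm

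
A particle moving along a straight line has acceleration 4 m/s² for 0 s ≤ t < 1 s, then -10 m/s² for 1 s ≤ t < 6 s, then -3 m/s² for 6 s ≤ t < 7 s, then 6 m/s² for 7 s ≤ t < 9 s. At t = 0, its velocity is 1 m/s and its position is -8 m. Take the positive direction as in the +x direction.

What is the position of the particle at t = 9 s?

On each constant-a segment, Δv = aΔt and Δx = v₀Δt + ½aΔt²; chain segment to segment.
0–1 s: v starts 1 m/s; Δx = 1·1 + ½·4·1² = 3 m; v ends 5 m/s.
1–6 s: v starts 5 m/s; Δx = 5·5 + ½·-10·5² = -100 m; v ends -45 m/s.
6–7 s: v starts -45 m/s; Δx = -45·1 + ½·-3·1² = -46.5 m; v ends -48 m/s.
7–9 s: v starts -48 m/s; Δx = -48·2 + ½·6·2² = -84 m; v ends -36 m/s.
x(9) = -8 + Σ Δx = -235.5 m.

-235.5 m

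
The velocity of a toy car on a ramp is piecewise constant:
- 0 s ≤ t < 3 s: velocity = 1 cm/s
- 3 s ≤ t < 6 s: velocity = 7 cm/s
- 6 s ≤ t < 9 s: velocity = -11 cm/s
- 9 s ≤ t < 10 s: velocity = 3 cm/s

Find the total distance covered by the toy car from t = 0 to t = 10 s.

Total distance travelled is ∫|v| dt — sum the magnitudes of each area piece.
0–3 s: |1| × 3 = 3 cm
3–6 s: |7| × 3 = 21 cm
6–9 s: |-11| × 3 = 33 cm
9–10 s: |3| × 1 = 3 cm
Total distance = 60 cm

60 cm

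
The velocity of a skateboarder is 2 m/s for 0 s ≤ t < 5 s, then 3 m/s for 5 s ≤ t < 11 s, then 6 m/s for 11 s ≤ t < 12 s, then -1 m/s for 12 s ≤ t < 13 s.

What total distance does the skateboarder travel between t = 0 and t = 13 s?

35 m

Total distance travelled is ∫|v| dt — sum the magnitudes of each area piece.
0–5 s: |2| × 5 = 10 m
5–11 s: |3| × 6 = 18 m
11–12 s: |6| × 1 = 6 m
12–13 s: |-1| × 1 = 1 m
Total distance = 35 m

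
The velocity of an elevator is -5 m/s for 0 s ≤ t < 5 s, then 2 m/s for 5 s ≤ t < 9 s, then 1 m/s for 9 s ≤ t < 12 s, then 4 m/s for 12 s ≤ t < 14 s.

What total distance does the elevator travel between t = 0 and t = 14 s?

44 m

Distance (not displacement) is the total path length: add the absolute areas under v-t.
0–5 s: |-5| × 5 = 25 m
5–9 s: |2| × 4 = 8 m
9–12 s: |1| × 3 = 3 m
12–14 s: |4| × 2 = 8 m
Total distance = 44 m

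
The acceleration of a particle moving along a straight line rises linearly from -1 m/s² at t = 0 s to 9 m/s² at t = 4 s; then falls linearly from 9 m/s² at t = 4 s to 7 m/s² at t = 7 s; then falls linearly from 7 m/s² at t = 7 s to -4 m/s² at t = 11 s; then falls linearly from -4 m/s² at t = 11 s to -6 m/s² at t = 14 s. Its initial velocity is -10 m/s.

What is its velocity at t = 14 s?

21 m/s

Δv equals the area under the a-t graph; then v = v₀ + Δv.
0–4 s: ½(-1 + 9)(4) = 16 m/s
4–7 s: ½(9 + 7)(3) = 24 m/s
7–11 s: ½(7 + -4)(4) = 6 m/s
11–14 s: ½(-4 + -6)(3) = -15 m/s
Δv = 31 m/s, so v(14) = -10 + (31) = 21 m/s.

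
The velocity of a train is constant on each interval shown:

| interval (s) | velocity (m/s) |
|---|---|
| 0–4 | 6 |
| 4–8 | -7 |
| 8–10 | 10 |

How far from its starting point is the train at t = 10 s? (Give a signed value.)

Net displacement equals the area under the velocity-time graph (areas below the axis count negative).
0–4 s: 6 × 4 = 24 m
4–8 s: -7 × 4 = -28 m
8–10 s: 10 × 2 = 20 m
Net displacement = 16 m

16 m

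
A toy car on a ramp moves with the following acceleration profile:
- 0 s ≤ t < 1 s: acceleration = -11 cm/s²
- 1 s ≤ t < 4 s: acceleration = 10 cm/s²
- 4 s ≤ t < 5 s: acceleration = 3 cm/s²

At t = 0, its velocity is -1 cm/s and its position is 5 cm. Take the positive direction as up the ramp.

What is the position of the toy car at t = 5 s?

On each constant-a segment, Δv = aΔt and Δx = v₀Δt + ½aΔt²; chain segment to segment.
0–1 s: v starts -1 cm/s; Δx = -1·1 + ½·-11·1² = -6.5 cm; v ends -12 cm/s.
1–4 s: v starts -12 cm/s; Δx = -12·3 + ½·10·3² = 9 cm; v ends 18 cm/s.
4–5 s: v starts 18 cm/s; Δx = 18·1 + ½·3·1² = 19.5 cm; v ends 21 cm/s.
x(5) = 5 + Σ Δx = 27 cm.

27 cm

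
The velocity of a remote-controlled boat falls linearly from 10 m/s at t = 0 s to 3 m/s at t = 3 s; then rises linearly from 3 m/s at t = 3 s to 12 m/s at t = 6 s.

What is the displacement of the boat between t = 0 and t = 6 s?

42 m

Displacement is the signed area under the v-t curve.
0–3 s: ½(10 + 3)(3) = 19.5 m
3–6 s: ½(3 + 12)(3) = 22.5 m
Net displacement = 42 m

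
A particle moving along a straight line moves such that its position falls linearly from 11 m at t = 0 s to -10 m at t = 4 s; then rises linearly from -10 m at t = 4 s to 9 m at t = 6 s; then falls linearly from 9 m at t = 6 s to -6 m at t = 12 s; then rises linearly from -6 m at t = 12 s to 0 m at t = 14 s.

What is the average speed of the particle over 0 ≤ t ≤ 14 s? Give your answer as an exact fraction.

61/14 m/s

Average speed = (total path length)/(elapsed time); on a piecewise-linear x-t graph the path length is Σ|Δx|.
0–4 s: |Δx| = |-10 − 11| = 21 m
4–6 s: |Δx| = |9 − -10| = 19 m
6–12 s: |Δx| = |-6 − 9| = 15 m
12–14 s: |Δx| = |0 − -6| = 6 m
Total path = 61 m; average speed = 61/14 = 61/14 m/s.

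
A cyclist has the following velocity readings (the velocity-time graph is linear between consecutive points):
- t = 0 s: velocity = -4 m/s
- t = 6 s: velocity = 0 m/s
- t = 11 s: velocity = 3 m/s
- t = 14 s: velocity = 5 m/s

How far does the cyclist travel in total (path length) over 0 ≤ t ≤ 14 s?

Total distance travelled is ∫|v| dt — sum the magnitudes of each area piece.
0–6 s: |½(-4 + 0)(6)| = 12 m
6–11 s: |½(0 + 3)(5)| = 7.5 m
11–14 s: |½(3 + 5)(3)| = 12 m
Total distance = 31.5 m

31.5 m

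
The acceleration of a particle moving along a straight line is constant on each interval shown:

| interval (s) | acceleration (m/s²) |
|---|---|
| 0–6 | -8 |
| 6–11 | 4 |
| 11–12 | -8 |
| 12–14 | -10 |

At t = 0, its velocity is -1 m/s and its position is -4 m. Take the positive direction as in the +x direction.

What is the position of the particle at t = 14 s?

-476 m

On each constant-a segment, Δv = aΔt and Δx = v₀Δt + ½aΔt²; chain segment to segment.
0–6 s: v starts -1 m/s; Δx = -1·6 + ½·-8·6² = -150 m; v ends -49 m/s.
6–11 s: v starts -49 m/s; Δx = -49·5 + ½·4·5² = -195 m; v ends -29 m/s.
11–12 s: v starts -29 m/s; Δx = -29·1 + ½·-8·1² = -33 m; v ends -37 m/s.
12–14 s: v starts -37 m/s; Δx = -37·2 + ½·-10·2² = -94 m; v ends -57 m/s.
x(14) = -4 + Σ Δx = -476 m.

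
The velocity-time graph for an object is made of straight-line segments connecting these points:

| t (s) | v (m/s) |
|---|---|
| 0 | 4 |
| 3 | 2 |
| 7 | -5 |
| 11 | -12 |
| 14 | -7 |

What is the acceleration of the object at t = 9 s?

-1.75 m/s²

Acceleration is the slope of the v-t graph on 7–11 s: (-12 − -5)/(11 − 7) = -1.75 m/s².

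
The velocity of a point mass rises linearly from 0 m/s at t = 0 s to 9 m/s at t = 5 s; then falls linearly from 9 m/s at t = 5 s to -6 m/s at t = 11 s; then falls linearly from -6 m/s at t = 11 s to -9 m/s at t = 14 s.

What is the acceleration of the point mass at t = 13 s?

Acceleration is the slope of the v-t graph on 11–14 s: (-9 − -6)/(14 − 11) = -1 m/s².

-1 m/s²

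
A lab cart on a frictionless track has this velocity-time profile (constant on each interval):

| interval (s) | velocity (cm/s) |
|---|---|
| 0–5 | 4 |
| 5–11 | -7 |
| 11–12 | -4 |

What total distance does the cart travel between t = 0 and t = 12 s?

Distance (not displacement) is the total path length: add the absolute areas under v-t.
0–5 s: |4| × 5 = 20 cm
5–11 s: |-7| × 6 = 42 cm
11–12 s: |-4| × 1 = 4 cm
Total distance = 66 cm

66 cm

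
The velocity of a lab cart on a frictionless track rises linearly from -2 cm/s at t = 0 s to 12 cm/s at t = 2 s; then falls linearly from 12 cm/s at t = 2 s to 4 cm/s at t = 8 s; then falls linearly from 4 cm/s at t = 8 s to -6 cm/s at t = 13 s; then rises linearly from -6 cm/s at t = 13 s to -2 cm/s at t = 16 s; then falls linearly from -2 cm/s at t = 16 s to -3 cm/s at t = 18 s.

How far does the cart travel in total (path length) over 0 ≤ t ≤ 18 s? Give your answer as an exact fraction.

Distance (not displacement) is the total path length: add the absolute areas under v-t.
0–2 s: v = 0 at t = 2/7 s; triangle areas 2/7 + 72/7 = 74/7 cm
2–8 s: |½(12 + 4)(6)| = 48 cm
8–13 s: v = 0 at t = 10 s; triangle areas 4 + 9 = 13 cm
13–16 s: |½(-6 + -2)(3)| = 12 cm
16–18 s: |½(-2 + -3)(2)| = 5 cm
Total distance = 620/7 cm

620/7 cm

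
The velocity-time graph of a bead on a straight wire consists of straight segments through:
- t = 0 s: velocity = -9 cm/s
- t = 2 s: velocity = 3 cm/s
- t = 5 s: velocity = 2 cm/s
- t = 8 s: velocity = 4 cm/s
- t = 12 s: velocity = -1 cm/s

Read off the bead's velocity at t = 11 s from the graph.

0.25 cm/s

On 8–12 s the graph is linear from 4 to -1 cm/s: v(11) = 4 + (-1 − 4)·(11 − 8)/(12 − 8) = 0.25 cm/s.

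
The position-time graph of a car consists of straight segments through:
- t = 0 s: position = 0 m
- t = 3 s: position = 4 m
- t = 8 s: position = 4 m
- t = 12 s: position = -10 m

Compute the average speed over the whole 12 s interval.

Average speed = (total path length)/(elapsed time); on a piecewise-linear x-t graph the path length is Σ|Δx|.
0–3 s: |Δx| = |4 − 0| = 4 m
3–8 s: |Δx| = |4 − 4| = 0 m
8–12 s: |Δx| = |-10 − 4| = 14 m
Total path = 18 m; average speed = 18/12 = 1.5 m/s.

1.5 m/s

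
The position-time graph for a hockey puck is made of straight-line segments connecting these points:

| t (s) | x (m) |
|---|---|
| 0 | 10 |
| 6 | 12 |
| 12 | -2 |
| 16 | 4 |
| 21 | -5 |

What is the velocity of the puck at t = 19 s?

-1.8 m/s

Velocity is the slope of the x-t graph on 16–21 s: (-5 − 4)/(21 − 16) = -1.8 m/s.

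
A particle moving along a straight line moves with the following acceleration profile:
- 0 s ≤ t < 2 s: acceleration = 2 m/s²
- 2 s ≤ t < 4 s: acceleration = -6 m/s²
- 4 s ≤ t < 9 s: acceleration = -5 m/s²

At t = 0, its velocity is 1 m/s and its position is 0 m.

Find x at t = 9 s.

-93.5 m

On each constant-a segment, Δv = aΔt and Δx = v₀Δt + ½aΔt²; chain segment to segment.
0–2 s: v starts 1 m/s; Δx = 1·2 + ½·2·2² = 6 m; v ends 5 m/s.
2–4 s: v starts 5 m/s; Δx = 5·2 + ½·-6·2² = -2 m; v ends -7 m/s.
4–9 s: v starts -7 m/s; Δx = -7·5 + ½·-5·5² = -97.5 m; v ends -32 m/s.
x(9) = 0 + Σ Δx = -93.5 m.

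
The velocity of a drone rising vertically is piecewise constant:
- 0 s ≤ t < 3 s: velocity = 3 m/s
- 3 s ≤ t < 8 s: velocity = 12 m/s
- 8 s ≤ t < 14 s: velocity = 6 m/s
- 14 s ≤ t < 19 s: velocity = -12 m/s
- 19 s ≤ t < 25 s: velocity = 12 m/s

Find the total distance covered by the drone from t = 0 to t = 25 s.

Total distance travelled is ∫|v| dt — sum the magnitudes of each area piece.
0–3 s: |3| × 3 = 9 m
3–8 s: |12| × 5 = 60 m
8–14 s: |6| × 6 = 36 m
14–19 s: |-12| × 5 = 60 m
19–25 s: |12| × 6 = 72 m
Total distance = 237 m

237 m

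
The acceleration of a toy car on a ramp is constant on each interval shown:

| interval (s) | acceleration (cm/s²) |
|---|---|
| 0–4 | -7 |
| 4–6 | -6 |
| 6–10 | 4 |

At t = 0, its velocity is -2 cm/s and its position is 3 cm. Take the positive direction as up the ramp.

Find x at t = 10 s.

On each constant-a segment, Δv = aΔt and Δx = v₀Δt + ½aΔt²; chain segment to segment.
0–4 s: v starts -2 cm/s; Δx = -2·4 + ½·-7·4² = -64 cm; v ends -30 cm/s.
4–6 s: v starts -30 cm/s; Δx = -30·2 + ½·-6·2² = -72 cm; v ends -42 cm/s.
6–10 s: v starts -42 cm/s; Δx = -42·4 + ½·4·4² = -136 cm; v ends -26 cm/s.
x(10) = 3 + Σ Δx = -269 cm.

-269 cm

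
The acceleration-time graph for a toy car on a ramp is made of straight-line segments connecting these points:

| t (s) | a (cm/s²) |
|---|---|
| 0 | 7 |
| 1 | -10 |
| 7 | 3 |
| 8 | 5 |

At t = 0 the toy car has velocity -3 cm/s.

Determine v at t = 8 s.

Δv equals the area under the a-t graph; then v = v₀ + Δv.
0–1 s: ½(7 + -10)(1) = -1.5 cm/s
1–7 s: ½(-10 + 3)(6) = -21 cm/s
7–8 s: ½(3 + 5)(1) = 4 cm/s
Δv = -18.5 cm/s, so v(8) = -3 + (-18.5) = -21.5 cm/s.

-21.5 cm/s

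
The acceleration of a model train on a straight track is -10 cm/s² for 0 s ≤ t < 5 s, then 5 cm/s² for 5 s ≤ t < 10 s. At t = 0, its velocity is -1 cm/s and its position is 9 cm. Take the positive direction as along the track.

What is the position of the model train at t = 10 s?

On each constant-a segment, Δv = aΔt and Δx = v₀Δt + ½aΔt²; chain segment to segment.
0–5 s: v starts -1 cm/s; Δx = -1·5 + ½·-10·5² = -130 cm; v ends -51 cm/s.
5–10 s: v starts -51 cm/s; Δx = -51·5 + ½·5·5² = -192.5 cm; v ends -26 cm/s.
x(10) = 9 + Σ Δx = -313.5 cm.

-313.5 cm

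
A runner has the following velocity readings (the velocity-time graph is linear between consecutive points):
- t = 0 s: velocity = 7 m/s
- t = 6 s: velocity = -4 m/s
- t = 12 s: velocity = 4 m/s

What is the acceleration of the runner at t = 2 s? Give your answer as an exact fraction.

Acceleration is the slope of the v-t graph on 0–6 s: (-4 − 7)/(6 − 0) = -11/6 m/s².

-11/6 m/s²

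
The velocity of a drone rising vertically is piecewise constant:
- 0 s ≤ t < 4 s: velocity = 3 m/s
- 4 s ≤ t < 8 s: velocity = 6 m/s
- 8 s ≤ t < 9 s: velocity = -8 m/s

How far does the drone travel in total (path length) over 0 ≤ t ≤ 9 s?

44 m

Total distance travelled is ∫|v| dt — sum the magnitudes of each area piece.
0–4 s: |3| × 4 = 12 m
4–8 s: |6| × 4 = 24 m
8–9 s: |-8| × 1 = 8 m
Total distance = 44 m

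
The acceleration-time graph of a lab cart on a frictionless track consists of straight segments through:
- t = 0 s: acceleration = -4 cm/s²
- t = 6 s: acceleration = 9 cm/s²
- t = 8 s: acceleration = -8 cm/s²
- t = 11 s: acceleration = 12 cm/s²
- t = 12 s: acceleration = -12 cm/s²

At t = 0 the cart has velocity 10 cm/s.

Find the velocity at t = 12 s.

32 cm/s

Δv equals the area under the a-t graph; then v = v₀ + Δv.
0–6 s: ½(-4 + 9)(6) = 15 cm/s
6–8 s: ½(9 + -8)(2) = 1 cm/s
8–11 s: ½(-8 + 12)(3) = 6 cm/s
11–12 s: ½(12 + -12)(1) = 0 cm/s
Δv = 22 cm/s, so v(12) = 10 + (22) = 32 cm/s.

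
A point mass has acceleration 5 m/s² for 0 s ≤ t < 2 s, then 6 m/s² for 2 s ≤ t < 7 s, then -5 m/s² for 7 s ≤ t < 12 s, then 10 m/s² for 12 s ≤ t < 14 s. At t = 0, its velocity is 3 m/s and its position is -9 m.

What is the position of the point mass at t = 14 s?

355.5 m

On each constant-a segment, Δv = aΔt and Δx = v₀Δt + ½aΔt²; chain segment to segment.
0–2 s: v starts 3 m/s; Δx = 3·2 + ½·5·2² = 16 m; v ends 13 m/s.
2–7 s: v starts 13 m/s; Δx = 13·5 + ½·6·5² = 140 m; v ends 43 m/s.
7–12 s: v starts 43 m/s; Δx = 43·5 + ½·-5·5² = 152.5 m; v ends 18 m/s.
12–14 s: v starts 18 m/s; Δx = 18·2 + ½·10·2² = 56 m; v ends 38 m/s.
x(14) = -9 + Σ Δx = 355.5 m.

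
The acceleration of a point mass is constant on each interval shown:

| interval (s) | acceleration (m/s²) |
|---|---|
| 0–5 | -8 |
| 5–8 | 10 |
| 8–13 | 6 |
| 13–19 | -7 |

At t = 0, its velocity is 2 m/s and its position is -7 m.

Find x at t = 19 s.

-125 m

On each constant-a segment, Δv = aΔt and Δx = v₀Δt + ½aΔt²; chain segment to segment.
0–5 s: v starts 2 m/s; Δx = 2·5 + ½·-8·5² = -90 m; v ends -38 m/s.
5–8 s: v starts -38 m/s; Δx = -38·3 + ½·10·3² = -69 m; v ends -8 m/s.
8–13 s: v starts -8 m/s; Δx = -8·5 + ½·6·5² = 35 m; v ends 22 m/s.
13–19 s: v starts 22 m/s; Δx = 22·6 + ½·-7·6² = 6 m; v ends -20 m/s.
x(19) = -7 + Σ Δx = -125 m.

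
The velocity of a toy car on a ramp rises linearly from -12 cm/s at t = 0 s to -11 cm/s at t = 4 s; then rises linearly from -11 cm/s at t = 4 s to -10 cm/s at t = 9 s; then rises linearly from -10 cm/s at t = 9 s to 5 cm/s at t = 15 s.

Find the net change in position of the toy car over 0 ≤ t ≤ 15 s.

Displacement is the signed area under the v-t curve.
0–4 s: ½(-12 + -11)(4) = -46 cm
4–9 s: ½(-11 + -10)(5) = -52.5 cm
9–15 s: ½(-10 + 5)(6) = -15 cm
Net displacement = -113.5 cm

-113.5 cm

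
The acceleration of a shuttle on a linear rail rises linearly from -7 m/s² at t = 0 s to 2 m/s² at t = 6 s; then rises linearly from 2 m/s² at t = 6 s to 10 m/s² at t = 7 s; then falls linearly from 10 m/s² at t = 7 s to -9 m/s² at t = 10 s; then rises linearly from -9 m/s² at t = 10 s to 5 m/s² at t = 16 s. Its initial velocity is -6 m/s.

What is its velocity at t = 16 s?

Δv equals the area under the a-t graph; then v = v₀ + Δv.
0–6 s: ½(-7 + 2)(6) = -15 m/s
6–7 s: ½(2 + 10)(1) = 6 m/s
7–10 s: ½(10 + -9)(3) = 1.5 m/s
10–16 s: ½(-9 + 5)(6) = -12 m/s
Δv = -19.5 m/s, so v(16) = -6 + (-19.5) = -25.5 m/s.

-25.5 m/s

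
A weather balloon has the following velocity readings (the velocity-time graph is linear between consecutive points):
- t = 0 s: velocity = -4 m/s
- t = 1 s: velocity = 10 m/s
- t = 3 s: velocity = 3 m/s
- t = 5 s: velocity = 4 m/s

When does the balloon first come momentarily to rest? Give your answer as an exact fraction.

v changes sign on 0–1 s (from -4 to 10); the graph is linear there, so v = 0 at t = 0 + (4)·(1 − 0)/(10 − -4) = 2/7 s.

t = 2/7 s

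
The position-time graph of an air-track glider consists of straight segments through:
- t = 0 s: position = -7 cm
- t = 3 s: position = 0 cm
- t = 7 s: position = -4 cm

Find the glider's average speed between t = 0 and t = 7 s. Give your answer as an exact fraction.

11/7 cm/s

Average speed = (total path length)/(elapsed time); on a piecewise-linear x-t graph the path length is Σ|Δx|.
0–3 s: |Δx| = |0 − -7| = 7 cm
3–7 s: |Δx| = |-4 − 0| = 4 cm
Total path = 11 cm; average speed = 11/7 = 11/7 cm/s.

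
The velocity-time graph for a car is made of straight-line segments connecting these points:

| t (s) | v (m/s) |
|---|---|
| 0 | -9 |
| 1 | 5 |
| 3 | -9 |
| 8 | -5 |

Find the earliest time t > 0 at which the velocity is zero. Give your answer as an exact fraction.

v changes sign on 0–1 s (from -9 to 5); the graph is linear there, so v = 0 at t = 0 + (9)·(1 − 0)/(5 − -9) = 9/14 s.

t = 9/14 s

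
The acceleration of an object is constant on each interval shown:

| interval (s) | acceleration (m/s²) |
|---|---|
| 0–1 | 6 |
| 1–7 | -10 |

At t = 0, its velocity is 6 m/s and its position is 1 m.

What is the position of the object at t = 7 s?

On each constant-a segment, Δv = aΔt and Δx = v₀Δt + ½aΔt²; chain segment to segment.
0–1 s: v starts 6 m/s; Δx = 6·1 + ½·6·1² = 9 m; v ends 12 m/s.
1–7 s: v starts 12 m/s; Δx = 12·6 + ½·-10·6² = -108 m; v ends -48 m/s.
x(7) = 1 + Σ Δx = -98 m.

-98 m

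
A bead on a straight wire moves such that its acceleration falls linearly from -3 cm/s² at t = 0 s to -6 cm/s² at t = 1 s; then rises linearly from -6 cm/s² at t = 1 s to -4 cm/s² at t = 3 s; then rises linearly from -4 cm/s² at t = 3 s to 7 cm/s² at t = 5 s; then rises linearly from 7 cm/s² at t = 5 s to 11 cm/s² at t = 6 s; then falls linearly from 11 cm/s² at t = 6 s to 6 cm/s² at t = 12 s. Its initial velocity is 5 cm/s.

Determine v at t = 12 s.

53.5 cm/s

Δv equals the area under the a-t graph; then v = v₀ + Δv.
0–1 s: ½(-3 + -6)(1) = -4.5 cm/s
1–3 s: ½(-6 + -4)(2) = -10 cm/s
3–5 s: ½(-4 + 7)(2) = 3 cm/s
5–6 s: ½(7 + 11)(1) = 9 cm/s
6–12 s: ½(11 + 6)(6) = 51 cm/s
Δv = 48.5 cm/s, so v(12) = 5 + (48.5) = 53.5 cm/s.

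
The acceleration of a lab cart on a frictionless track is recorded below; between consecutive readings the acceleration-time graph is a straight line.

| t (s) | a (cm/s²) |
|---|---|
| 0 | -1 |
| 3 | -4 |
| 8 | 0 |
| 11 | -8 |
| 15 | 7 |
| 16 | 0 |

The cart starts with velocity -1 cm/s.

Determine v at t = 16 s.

-29 cm/s

Δv equals the area under the a-t graph; then v = v₀ + Δv.
0–3 s: ½(-1 + -4)(3) = -7.5 cm/s
3–8 s: ½(-4 + 0)(5) = -10 cm/s
8–11 s: ½(0 + -8)(3) = -12 cm/s
11–15 s: ½(-8 + 7)(4) = -2 cm/s
15–16 s: ½(7 + 0)(1) = 3.5 cm/s
Δv = -28 cm/s, so v(16) = -1 + (-28) = -29 cm/s.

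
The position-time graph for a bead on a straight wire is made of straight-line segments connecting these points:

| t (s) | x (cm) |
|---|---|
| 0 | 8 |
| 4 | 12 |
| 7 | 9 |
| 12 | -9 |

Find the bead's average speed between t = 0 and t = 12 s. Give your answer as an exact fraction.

Average speed = (total path length)/(elapsed time); on a piecewise-linear x-t graph the path length is Σ|Δx|.
0–4 s: |Δx| = |12 − 8| = 4 cm
4–7 s: |Δx| = |9 − 12| = 3 cm
7–12 s: |Δx| = |-9 − 9| = 18 cm
Total path = 25 cm; average speed = 25/12 = 25/12 cm/s.

25/12 cm/s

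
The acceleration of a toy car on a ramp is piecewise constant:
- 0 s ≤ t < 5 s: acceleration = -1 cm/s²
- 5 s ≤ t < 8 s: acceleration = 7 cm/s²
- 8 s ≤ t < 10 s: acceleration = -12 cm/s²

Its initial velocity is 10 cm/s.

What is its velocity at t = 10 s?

2 cm/s

Δv equals the area under the a-t graph; then v = v₀ + Δv.
0–5 s: -1 × 5 = -5 cm/s
5–8 s: 7 × 3 = 21 cm/s
8–10 s: -12 × 2 = -24 cm/s
Δv = -8 cm/s, so v(10) = 10 + (-8) = 2 cm/s.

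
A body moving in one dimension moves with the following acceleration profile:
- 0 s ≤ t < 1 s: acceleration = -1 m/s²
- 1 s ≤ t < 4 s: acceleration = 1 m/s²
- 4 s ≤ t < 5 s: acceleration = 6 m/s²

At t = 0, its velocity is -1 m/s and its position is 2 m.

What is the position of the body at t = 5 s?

On each constant-a segment, Δv = aΔt and Δx = v₀Δt + ½aΔt²; chain segment to segment.
0–1 s: v starts -1 m/s; Δx = -1·1 + ½·-1·1² = -1.5 m; v ends -2 m/s.
1–4 s: v starts -2 m/s; Δx = -2·3 + ½·1·3² = -1.5 m; v ends 1 m/s.
4–5 s: v starts 1 m/s; Δx = 1·1 + ½·6·1² = 4 m; v ends 7 m/s.
x(5) = 2 + Σ Δx = 3 m.

3 m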